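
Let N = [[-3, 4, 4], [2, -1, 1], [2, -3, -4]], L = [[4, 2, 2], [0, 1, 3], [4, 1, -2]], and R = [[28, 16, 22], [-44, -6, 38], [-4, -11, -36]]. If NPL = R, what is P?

P = [[1, 0, -2], [2, -2, 3], [1, 2, -5]]

Isolating P: multiply by N⁻¹ from the left and L⁻¹ from the right, so P = N⁻¹RL⁻¹.
det N = 3; the adjugate gives N⁻¹ = [[7/3, 4/3, 8/3], [10/3, 4/3, 11/3], [-4/3, -1/3, -5/3]].
det L = -4; the adjugate gives L⁻¹ = [[5/4, -3/2, -1], [-3, 4, 3], [1, -1, -1]].
N⁻¹R = [[-4, 0, 6], [20, 5, -8], [-16, -1, 18]].
P = (N⁻¹R)L⁻¹ = [[1, 0, -2], [2, -2, 3], [1, 2, -5]].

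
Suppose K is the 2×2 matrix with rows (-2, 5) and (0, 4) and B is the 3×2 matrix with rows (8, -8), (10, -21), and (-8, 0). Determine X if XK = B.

X = [[-4, 3], [-5, 1], [4, -5]]

K is on the right of X, so right-multiply by K⁻¹: X = BK⁻¹.
det K = -8, so K⁻¹ = [[-1/2, 5/8], [0, 1/4]].
X = BK⁻¹ = [[8, -8], [10, -21], [-8, 0]] · [[-1/2, 5/8], [0, 1/4]] = [[-4, 3], [-5, 1], [4, -5]].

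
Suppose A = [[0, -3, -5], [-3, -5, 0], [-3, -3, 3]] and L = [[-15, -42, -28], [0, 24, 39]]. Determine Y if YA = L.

Right-multiplying both sides by A⁻¹ gives Y = LA⁻¹.
det A = 3; the adjugate gives A⁻¹ = [[-5, 8, -25/3], [3, -5, 5], [-2, 3, -3]].
Y = LA⁻¹ = [[-15, -42, -28], [0, 24, 39]] · [[-5, 8, -25/3], [3, -5, 5], [-2, 3, -3]] = [[5, 6, -1], [-6, -3, 3]].

Y = [[5, 6, -1], [-6, -3, 3]]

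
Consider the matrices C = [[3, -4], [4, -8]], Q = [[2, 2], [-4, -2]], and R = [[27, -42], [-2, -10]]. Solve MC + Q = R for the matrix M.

M = [[3, 4], [-2, 2]]

MC = R − Q = [[25, -44], [2, -8]].
C is on the right of M, so right-multiply by C⁻¹: M = (R − Q)C⁻¹.
det C = -8, so C⁻¹ = [[1, -1/2], [1/2, -3/8]].
M = (R − Q)C⁻¹ = [[3, 4], [-2, 2]].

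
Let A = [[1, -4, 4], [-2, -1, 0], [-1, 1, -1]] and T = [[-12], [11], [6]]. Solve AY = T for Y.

Y = [[-4], [-3], [-5]]

A is on the left of Y, so left-multiply by A⁻¹: Y = A⁻¹T.
A has determinant -3; A⁻¹ = [[-1/3, 0, -4/3], [2/3, -1, 8/3], [1, -1, 3]].
Y = A⁻¹T = [[-1/3, 0, -4/3], [2/3, -1, 8/3], [1, -1, 3]] · [[-12], [11], [6]] = [[-4], [-3], [-5]].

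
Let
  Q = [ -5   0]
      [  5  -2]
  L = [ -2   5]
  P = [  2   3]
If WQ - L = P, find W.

WQ = P + L = [[0, 8]].
Right-multiplying both sides by Q⁻¹ gives W = (P + L)Q⁻¹.
det Q = 10, so Q⁻¹ = [[-1/5, 0], [-1/2, -1/2]].
W = (P + L)Q⁻¹ = [[-4, -4]].

W = [[-4, -4]]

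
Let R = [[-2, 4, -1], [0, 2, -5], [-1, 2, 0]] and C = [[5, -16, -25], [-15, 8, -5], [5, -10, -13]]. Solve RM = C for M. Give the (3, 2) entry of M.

-4

R is on the left of M, so left-multiply by R⁻¹: M = R⁻¹C.
det R = -2, so R⁻¹ = [[-5, 1, 9], [-5/2, 1/2, 5], [-1, 0, 2]].
M = R⁻¹C = [[-5, 1, 9], [-5/2, 1/2, 5], [-1, 0, 2]] · [[5, -16, -25], [-15, 8, -5], [5, -10, -13]] = [[5, -2, 3], [5, -6, -5], [5, -4, -1]].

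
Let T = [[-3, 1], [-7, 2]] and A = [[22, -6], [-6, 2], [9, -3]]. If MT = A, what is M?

M = [[2, -4], [2, 0], [-3, 0]]

T is on the right of M, so right-multiply by T⁻¹: M = AT⁻¹.
det T = 1, so T⁻¹ = [[2, -1], [7, -3]].
M = AT⁻¹ = [[22, -6], [-6, 2], [9, -3]] · [[2, -1], [7, -3]] = [[2, -4], [2, 0], [-3, 0]].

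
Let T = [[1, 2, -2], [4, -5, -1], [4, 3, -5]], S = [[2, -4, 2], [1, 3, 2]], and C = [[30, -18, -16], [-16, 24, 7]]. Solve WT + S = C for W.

WT = C − S = [[28, -14, -18], [-17, 21, 5]].
T is on the right of W, so right-multiply by T⁻¹: W = (C − S)T⁻¹.
T has determinant -4; T⁻¹ = [[-7, -1, 3], [-4, -3/4, 7/4], [-8, -5/4, 13/4]].
W = (C − S)T⁻¹ = [[4, 5, 1], [-5, -5, 2]].

W = [[4, 5, 1], [-5, -5, 2]]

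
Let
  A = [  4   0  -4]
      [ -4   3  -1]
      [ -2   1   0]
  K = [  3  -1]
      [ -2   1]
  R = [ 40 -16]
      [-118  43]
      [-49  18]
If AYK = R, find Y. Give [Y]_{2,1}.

-3

Isolating Y: multiply by A⁻¹ from the left and K⁻¹ from the right, so Y = A⁻¹RK⁻¹.
A has determinant -4; A⁻¹ = [[-1/4, 1, -3], [-1/2, 2, -5], [-1/2, 1, -3]].
K has determinant 1; K⁻¹ = [[1, 1], [2, 3]].
A⁻¹R = [[19, -7], [-11, 4], [9, -3]].
Y = (A⁻¹R)K⁻¹ = [[5, -2], [-3, 1], [3, 0]].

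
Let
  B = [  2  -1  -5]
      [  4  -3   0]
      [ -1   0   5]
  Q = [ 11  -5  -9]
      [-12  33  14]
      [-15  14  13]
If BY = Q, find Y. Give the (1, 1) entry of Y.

Since B multiplies Y on the left, Y = B⁻¹Q.
det B = 5, so B⁻¹ = [[-3, 1, -3], [-4, 1, -4], [-3/5, 1/5, -2/5]].
Y = B⁻¹Q = [[-3, 1, -3], [-4, 1, -4], [-3/5, 1/5, -2/5]] · [[11, -5, -9], [-12, 33, 14], [-15, 14, 13]] = [[0, 6, 2], [4, -3, -2], [-3, 4, 3]].

0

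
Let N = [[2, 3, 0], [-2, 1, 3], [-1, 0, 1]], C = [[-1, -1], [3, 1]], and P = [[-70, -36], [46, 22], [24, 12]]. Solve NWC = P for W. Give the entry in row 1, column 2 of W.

Isolating W: multiply by N⁻¹ from the left and C⁻¹ from the right, so W = N⁻¹PC⁻¹.
det N = -1, so N⁻¹ = [[-1, 3, -9], [1, -2, 6], [-1, 3, -8]].
det C = 2, so C⁻¹ = [[1/2, 1/2], [-3/2, -1/2]].
N⁻¹P = [[-8, -6], [-18, -8], [16, 6]].
W = (N⁻¹P)C⁻¹ = [[5, -1], [3, -5], [-1, 5]].

-1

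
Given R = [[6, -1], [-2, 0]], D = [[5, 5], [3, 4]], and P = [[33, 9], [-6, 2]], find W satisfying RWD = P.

Left-multiply by R⁻¹ and right-multiply by D⁻¹: W = R⁻¹PD⁻¹.
R has determinant -2; R⁻¹ = [[0, -1/2], [-1, -3]].
det D = 5; the adjugate gives D⁻¹ = [[4/5, -1], [-3/5, 1]].
R⁻¹P = [[3, -1], [-15, -15]].
W = (R⁻¹P)D⁻¹ = [[3, -4], [-3, 0]].

W = [[3, -4], [-3, 0]]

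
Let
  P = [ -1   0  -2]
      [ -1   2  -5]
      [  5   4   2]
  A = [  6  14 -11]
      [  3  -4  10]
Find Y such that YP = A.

Y = [[-6, 5, 1], [6, -4, 1]]

Right-multiplying both sides by P⁻¹ gives Y = AP⁻¹.
det P = 4; the adjugate gives P⁻¹ = [[6, -2, 1], [-23/4, 2, -3/4], [-7/2, 1, -1/2]].
Y = AP⁻¹ = [[6, 14, -11], [3, -4, 10]] · [[6, -2, 1], [-23/4, 2, -3/4], [-7/2, 1, -1/2]] = [[-6, 5, 1], [6, -4, 1]].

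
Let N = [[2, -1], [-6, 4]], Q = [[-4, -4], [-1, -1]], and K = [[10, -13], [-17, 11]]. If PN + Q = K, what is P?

PN = K − Q = [[14, -9], [-16, 12]].
Right-multiplying both sides by N⁻¹ gives P = (K − Q)N⁻¹.
N has determinant 2; N⁻¹ = [[2, 1/2], [3, 1]].
P = (K − Q)N⁻¹ = [[1, -2], [4, 4]].

P = [[1, -2], [4, 4]]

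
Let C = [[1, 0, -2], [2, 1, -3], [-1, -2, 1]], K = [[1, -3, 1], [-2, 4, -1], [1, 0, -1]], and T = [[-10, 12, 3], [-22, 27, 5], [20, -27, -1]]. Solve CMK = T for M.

M = [[-2, -3, -2], [0, 3, -2], [3, 0, 3]]

M = C⁻¹TK⁻¹ (apply C⁻¹ on the left and K⁻¹ on the right).
det C = 1; the adjugate gives C⁻¹ = [[-5, 4, 2], [1, -1, -1], [-3, 2, 1]].
det K = 1, so K⁻¹ = [[-4, -3, -1], [-3, -2, -1], [-4, -3, -2]].
C⁻¹T = [[2, -6, 3], [-8, 12, -1], [6, -9, 0]].
M = (C⁻¹T)K⁻¹ = [[-2, -3, -2], [0, 3, -2], [3, 0, 3]].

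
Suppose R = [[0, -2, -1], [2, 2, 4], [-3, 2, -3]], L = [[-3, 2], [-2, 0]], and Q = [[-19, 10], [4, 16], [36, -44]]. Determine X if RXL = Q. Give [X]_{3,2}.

Left-multiply by R⁻¹ and right-multiply by L⁻¹: X = R⁻¹QL⁻¹.
det R = 2, so R⁻¹ = [[-7, -4, -3], [-3, -3/2, -1], [5, 3, 2]].
det L = 4; the adjugate gives L⁻¹ = [[0, -1/2], [1/2, -3/4]].
R⁻¹Q = [[9, -2], [15, -10], [-11, 10]].
X = (R⁻¹Q)L⁻¹ = [[-1, -3], [-5, 0], [5, -2]].

-2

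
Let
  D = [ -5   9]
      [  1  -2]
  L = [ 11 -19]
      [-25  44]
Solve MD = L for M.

Since D sits to the right of M, M = LD⁻¹.
D has determinant 1; D⁻¹ = [[-2, -9], [-1, -5]].
M = LD⁻¹ = [[11, -19], [-25, 44]] · [[-2, -9], [-1, -5]] = [[-3, -4], [6, 5]].

M = [[-3, -4], [6, 5]]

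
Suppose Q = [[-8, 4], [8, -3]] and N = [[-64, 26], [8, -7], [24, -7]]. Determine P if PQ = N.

P = [[2, -6], [-4, -3], [2, 5]]

Q is on the right of P, so right-multiply by Q⁻¹: P = NQ⁻¹.
det Q = -8, so Q⁻¹ = [[3/8, 1/2], [1, 1]].
P = NQ⁻¹ = [[-64, 26], [8, -7], [24, -7]] · [[3/8, 1/2], [1, 1]] = [[2, -6], [-4, -3], [2, 5]].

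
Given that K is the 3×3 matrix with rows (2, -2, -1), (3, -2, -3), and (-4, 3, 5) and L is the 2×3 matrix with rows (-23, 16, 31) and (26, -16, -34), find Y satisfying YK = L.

Y = [[2, -1, 6], [-4, 6, -4]]

K is on the right of Y, so right-multiply by K⁻¹: Y = LK⁻¹.
det K = 3, so K⁻¹ = [[-1/3, 7/3, 4/3], [-1, 2, 1], [1/3, 2/3, 2/3]].
Y = LK⁻¹ = [[-23, 16, 31], [26, -16, -34]] · [[-1/3, 7/3, 4/3], [-1, 2, 1], [1/3, 2/3, 2/3]] = [[2, -1, 6], [-4, 6, -4]].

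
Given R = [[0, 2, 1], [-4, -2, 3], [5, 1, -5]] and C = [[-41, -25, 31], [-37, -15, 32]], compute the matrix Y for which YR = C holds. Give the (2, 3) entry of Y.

Right-multiplying both sides by R⁻¹ gives Y = CR⁻¹.
R has determinant -4; R⁻¹ = [[-7/4, -11/4, -2], [5/4, 5/4, 1], [-3/2, -5/2, -2]].
Y = CR⁻¹ = [[-41, -25, 31], [-37, -15, 32]] · [[-7/4, -11/4, -2], [5/4, 5/4, 1], [-3/2, -5/2, -2]] = [[-6, 4, -5], [-2, 3, -5]].

-5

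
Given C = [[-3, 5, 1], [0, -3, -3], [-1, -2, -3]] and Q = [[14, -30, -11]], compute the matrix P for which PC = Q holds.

P = [[-5, 1, 1]]

C is on the right of P, so right-multiply by C⁻¹: P = QC⁻¹.
det C = 3; the adjugate gives C⁻¹ = [[1, 13/3, -4], [1, 10/3, -3], [-1, -11/3, 3]].
P = QC⁻¹ = [[14, -30, -11]] · [[1, 13/3, -4], [1, 10/3, -3], [-1, -11/3, 3]] = [[-5, 1, 1]].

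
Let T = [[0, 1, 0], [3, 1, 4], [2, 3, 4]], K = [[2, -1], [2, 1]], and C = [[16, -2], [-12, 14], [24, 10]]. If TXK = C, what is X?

Isolating X: multiply by T⁻¹ from the left and K⁻¹ from the right, so X = T⁻¹CK⁻¹.
T has determinant -4; T⁻¹ = [[2, 1, -1], [1, 0, 0], [-7/4, -1/2, 3/4]].
det K = 4, so K⁻¹ = [[1/4, 1/4], [-1/2, 1/2]].
T⁻¹C = [[-4, 0], [16, -2], [-4, 4]].
X = (T⁻¹C)K⁻¹ = [[-1, -1], [5, 3], [-3, 1]].

X = [[-1, -1], [5, 3], [-3, 1]]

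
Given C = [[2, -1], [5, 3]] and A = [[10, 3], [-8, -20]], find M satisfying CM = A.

M = [[2, -1], [-6, -5]]

C is on the left of M, so left-multiply by C⁻¹: M = C⁻¹A.
det C = 11; the adjugate gives C⁻¹ = [[3/11, 1/11], [-5/11, 2/11]].
M = C⁻¹A = [[3/11, 1/11], [-5/11, 2/11]] · [[10, 3], [-8, -20]] = [[2, -1], [-6, -5]].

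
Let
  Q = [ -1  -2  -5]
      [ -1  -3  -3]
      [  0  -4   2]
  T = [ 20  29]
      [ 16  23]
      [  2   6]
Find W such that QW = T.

Q is on the left of W, so left-multiply by Q⁻¹: W = Q⁻¹T.
det Q = -6; the adjugate gives Q⁻¹ = [[3, -4, 3/2], [-1/3, 1/3, -1/3], [-2/3, 2/3, -1/6]].
W = Q⁻¹T = [[3, -4, 3/2], [-1/3, 1/3, -1/3], [-2/3, 2/3, -1/6]] · [[20, 29], [16, 23], [2, 6]] = [[-1, 4], [-2, -4], [-3, -5]].

W = [[-1, 4], [-2, -4], [-3, -5]]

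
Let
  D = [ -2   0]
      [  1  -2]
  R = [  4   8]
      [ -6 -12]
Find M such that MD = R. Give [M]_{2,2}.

Right-multiplying both sides by D⁻¹ gives M = RD⁻¹.
det D = 4, so D⁻¹ = [[-1/2, 0], [-1/4, -1/2]].
M = RD⁻¹ = [[4, 8], [-6, -12]] · [[-1/2, 0], [-1/4, -1/2]] = [[-4, -4], [6, 6]].

6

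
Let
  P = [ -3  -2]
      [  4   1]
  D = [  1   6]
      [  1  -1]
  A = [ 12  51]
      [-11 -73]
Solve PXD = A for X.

Isolating X: multiply by P⁻¹ from the left and D⁻¹ from the right, so X = P⁻¹AD⁻¹.
P has determinant 5; P⁻¹ = [[1/5, 2/5], [-4/5, -3/5]].
det D = -7; the adjugate gives D⁻¹ = [[1/7, 6/7], [1/7, -1/7]].
P⁻¹A = [[-2, -19], [-3, 3]].
X = (P⁻¹A)D⁻¹ = [[-3, 1], [0, -3]].

X = [[-3, 1], [0, -3]]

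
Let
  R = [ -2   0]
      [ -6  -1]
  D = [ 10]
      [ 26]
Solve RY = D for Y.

Y = [[-5], [4]]

R is on the left of Y, so left-multiply by R⁻¹: Y = R⁻¹D.
det R = 2; the adjugate gives R⁻¹ = [[-1/2, 0], [3, -1]].
Y = R⁻¹D = [[-1/2, 0], [3, -1]] · [[10], [26]] = [[-5], [4]].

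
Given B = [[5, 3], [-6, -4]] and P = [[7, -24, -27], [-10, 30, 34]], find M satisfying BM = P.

M = [[-1, -3, -3], [4, -3, -4]]

Since B multiplies M on the left, M = B⁻¹P.
B has determinant -2; B⁻¹ = [[2, 3/2], [-3, -5/2]].
M = B⁻¹P = [[2, 3/2], [-3, -5/2]] · [[7, -24, -27], [-10, 30, 34]] = [[-1, -3, -3], [4, -3, -4]].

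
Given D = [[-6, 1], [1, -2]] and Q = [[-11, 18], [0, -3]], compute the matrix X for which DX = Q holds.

Since D multiplies X on the left, X = D⁻¹Q.
det D = 11; the adjugate gives D⁻¹ = [[-2/11, -1/11], [-1/11, -6/11]].
X = D⁻¹Q = [[-2/11, -1/11], [-1/11, -6/11]] · [[-11, 18], [0, -3]] = [[2, -3], [1, 0]].

X = [[2, -3], [1, 0]]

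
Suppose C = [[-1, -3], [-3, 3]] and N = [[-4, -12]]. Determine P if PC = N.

P = [[4, 0]]

C is on the right of P, so right-multiply by C⁻¹: P = NC⁻¹.
C has determinant -12; C⁻¹ = [[-1/4, -1/4], [-1/4, 1/12]].
P = NC⁻¹ = [[-4, -12]] · [[-1/4, -1/4], [-1/4, 1/12]] = [[4, 0]].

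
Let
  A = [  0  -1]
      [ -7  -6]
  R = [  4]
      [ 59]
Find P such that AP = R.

P = [[-5], [-4]]

Since A multiplies P on the left, P = A⁻¹R.
A has determinant -7; A⁻¹ = [[6/7, -1/7], [-1, 0]].
P = A⁻¹R = [[6/7, -1/7], [-1, 0]] · [[4], [59]] = [[-5], [-4]].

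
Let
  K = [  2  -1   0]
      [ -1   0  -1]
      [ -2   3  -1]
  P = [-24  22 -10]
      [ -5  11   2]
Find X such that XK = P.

X = [[-4, 4, 6], [-2, -5, 3]]

Since K sits to the right of X, X = PK⁻¹.
det K = 5; the adjugate gives K⁻¹ = [[3/5, -1/5, 1/5], [1/5, -2/5, 2/5], [-3/5, -4/5, -1/5]].
X = PK⁻¹ = [[-24, 22, -10], [-5, 11, 2]] · [[3/5, -1/5, 1/5], [1/5, -2/5, 2/5], [-3/5, -4/5, -1/5]] = [[-4, 4, 6], [-2, -5, 3]].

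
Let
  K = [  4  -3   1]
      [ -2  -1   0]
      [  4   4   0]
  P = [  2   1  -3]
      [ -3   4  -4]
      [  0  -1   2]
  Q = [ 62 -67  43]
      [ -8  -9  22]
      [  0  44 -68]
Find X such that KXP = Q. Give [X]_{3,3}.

1

Isolating X: multiply by K⁻¹ from the left and P⁻¹ from the right, so X = K⁻¹QP⁻¹.
det K = -4; the adjugate gives K⁻¹ = [[0, -1, -1/4], [0, 1, 1/2], [1, 7, 5/2]].
P has determinant 5; P⁻¹ = [[4/5, 1/5, 8/5], [6/5, 4/5, 17/5], [3/5, 2/5, 11/5]].
K⁻¹Q = [[8, -2, -5], [-8, 13, -12], [6, -20, 27]].
X = (K⁻¹Q)P⁻¹ = [[1, -2, -5], [2, 4, 5], [-3, -4, 1]].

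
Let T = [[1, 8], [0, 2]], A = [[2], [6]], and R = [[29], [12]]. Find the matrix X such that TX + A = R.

X = [[3], [3]]

TX = R − A = [[27], [6]].
Left-multiplying both sides by T⁻¹ gives X = T⁻¹(R − A).
det T = 2, so T⁻¹ = [[1, -4], [0, 1/2]].
X = T⁻¹(R − A) = [[3], [3]].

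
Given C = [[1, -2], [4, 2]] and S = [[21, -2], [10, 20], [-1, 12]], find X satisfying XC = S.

Right-multiplying both sides by C⁻¹ gives X = SC⁻¹.
det C = 10, so C⁻¹ = [[1/5, 1/5], [-2/5, 1/10]].
X = SC⁻¹ = [[21, -2], [10, 20], [-1, 12]] · [[1/5, 1/5], [-2/5, 1/10]] = [[5, 4], [-6, 4], [-5, 1]].

X = [[5, 4], [-6, 4], [-5, 1]]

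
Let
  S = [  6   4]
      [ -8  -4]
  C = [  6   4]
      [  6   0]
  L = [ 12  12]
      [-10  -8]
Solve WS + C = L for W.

WS = L − C = [[6, 8], [-16, -8]].
Since S sits to the right of W, W = (L − C)S⁻¹.
det S = 8; the adjugate gives S⁻¹ = [[-1/2, -1/2], [1, 3/4]].
W = (L − C)S⁻¹ = [[5, 3], [0, 2]].

W = [[5, 3], [0, 2]]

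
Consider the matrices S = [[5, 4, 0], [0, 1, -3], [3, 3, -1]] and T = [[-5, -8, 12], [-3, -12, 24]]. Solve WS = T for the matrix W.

W = [[-1, -4, 0], [3, -6, -6]]

Right-multiplying both sides by S⁻¹ gives W = TS⁻¹.
S has determinant 4; S⁻¹ = [[2, 1, -3], [-9/4, -5/4, 15/4], [-3/4, -3/4, 5/4]].
W = TS⁻¹ = [[-5, -8, 12], [-3, -12, 24]] · [[2, 1, -3], [-9/4, -5/4, 15/4], [-3/4, -3/4, 5/4]] = [[-1, -4, 0], [3, -6, -6]].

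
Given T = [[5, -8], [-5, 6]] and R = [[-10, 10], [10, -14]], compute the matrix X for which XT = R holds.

Since T sits to the right of X, X = RT⁻¹.
det T = -10, so T⁻¹ = [[-3/5, -4/5], [-1/2, -1/2]].
X = RT⁻¹ = [[-10, 10], [10, -14]] · [[-3/5, -4/5], [-1/2, -1/2]] = [[1, 3], [1, -1]].

X = [[1, 3], [1, -1]]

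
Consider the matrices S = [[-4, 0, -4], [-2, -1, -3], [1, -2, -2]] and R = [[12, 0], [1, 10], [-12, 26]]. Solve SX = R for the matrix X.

X = [[-2, 6], [6, -4], [-1, -6]]

S is on the left of X, so left-multiply by S⁻¹: X = S⁻¹R.
S has determinant -4; S⁻¹ = [[1, -2, 1], [7/4, -3, 1], [-5/4, 2, -1]].
X = S⁻¹R = [[1, -2, 1], [7/4, -3, 1], [-5/4, 2, -1]] · [[12, 0], [1, 10], [-12, 26]] = [[-2, 6], [6, -4], [-1, -6]].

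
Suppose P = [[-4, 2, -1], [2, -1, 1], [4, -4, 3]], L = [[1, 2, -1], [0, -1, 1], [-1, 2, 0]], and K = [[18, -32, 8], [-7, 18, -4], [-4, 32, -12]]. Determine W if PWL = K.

W = P⁻¹KL⁻¹ (apply P⁻¹ on the left and L⁻¹ on the right).
P has determinant -4; P⁻¹ = [[-1/4, 1/2, -1/4], [1/2, 2, -1/2], [1, 2, 0]].
L has determinant -3; L⁻¹ = [[2/3, 2/3, -1/3], [1/3, 1/3, 1/3], [1/3, 4/3, 1/3]].
P⁻¹K = [[-7, 9, -1], [-3, 4, 2], [4, 4, 0]].
W = (P⁻¹K)L⁻¹ = [[-2, -3, 5], [0, 2, 3], [4, 4, 0]].

W = [[-2, -3, 5], [0, 2, 3], [4, 4, 0]]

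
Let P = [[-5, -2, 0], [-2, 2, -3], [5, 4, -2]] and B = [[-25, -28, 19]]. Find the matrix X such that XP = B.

P is on the right of X, so right-multiply by P⁻¹: X = BP⁻¹.
P has determinant -2; P⁻¹ = [[-4, 2, -3], [19/2, -5, 15/2], [9, -5, 7]].
X = BP⁻¹ = [[-25, -28, 19]] · [[-4, 2, -3], [19/2, -5, 15/2], [9, -5, 7]] = [[5, -5, -2]].

X = [[5, -5, -2]]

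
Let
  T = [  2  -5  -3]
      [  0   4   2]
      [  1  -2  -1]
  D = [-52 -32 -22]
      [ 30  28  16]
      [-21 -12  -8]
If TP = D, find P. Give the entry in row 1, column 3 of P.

T is on the left of P, so left-multiply by T⁻¹: P = T⁻¹D.
det T = 2, so T⁻¹ = [[0, 1/2, 1], [1, 1/2, -2], [-2, -1/2, 4]].
P = T⁻¹D = [[0, 1/2, 1], [1, 1/2, -2], [-2, -1/2, 4]] · [[-52, -32, -22], [30, 28, 16], [-21, -12, -8]] = [[-6, 2, 0], [5, 6, 2], [5, 2, 4]].

0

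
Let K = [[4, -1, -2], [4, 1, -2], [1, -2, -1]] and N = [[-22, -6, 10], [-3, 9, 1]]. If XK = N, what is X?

X = [[-2, -4, 2], [-6, 5, 1]]

Since K sits to the right of X, X = NK⁻¹.
det K = -4, so K⁻¹ = [[5/4, -3/4, -1], [-1/2, 1/2, 0], [9/4, -7/4, -2]].
X = NK⁻¹ = [[-22, -6, 10], [-3, 9, 1]] · [[5/4, -3/4, -1], [-1/2, 1/2, 0], [9/4, -7/4, -2]] = [[-2, -4, 2], [-6, 5, 1]].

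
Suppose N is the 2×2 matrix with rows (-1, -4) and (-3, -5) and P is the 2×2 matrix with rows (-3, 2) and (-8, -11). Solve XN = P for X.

Since N sits to the right of X, X = PN⁻¹.
N has determinant -7; N⁻¹ = [[5/7, -4/7], [-3/7, 1/7]].
X = PN⁻¹ = [[-3, 2], [-8, -11]] · [[5/7, -4/7], [-3/7, 1/7]] = [[-3, 2], [-1, 3]].

X = [[-3, 2], [-1, 3]]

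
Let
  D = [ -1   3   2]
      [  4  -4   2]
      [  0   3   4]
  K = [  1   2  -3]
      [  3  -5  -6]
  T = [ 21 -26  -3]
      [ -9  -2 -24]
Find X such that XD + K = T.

XD = T − K = [[20, -28, 0], [-12, 3, -18]].
D is on the right of X, so right-multiply by D⁻¹: X = (T − K)D⁻¹.
det D = -2; the adjugate gives D⁻¹ = [[11, 3, -7], [8, 2, -5], [-6, -3/2, 4]].
X = (T − K)D⁻¹ = [[-4, 4, 0], [0, -3, -3]].

X = [[-4, 4, 0], [0, -3, -3]]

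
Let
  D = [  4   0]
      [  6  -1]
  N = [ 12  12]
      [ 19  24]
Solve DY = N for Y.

Y = [[3, 3], [-1, -6]]

Since D multiplies Y on the left, Y = D⁻¹N.
det D = -4; the adjugate gives D⁻¹ = [[1/4, 0], [3/2, -1]].
Y = D⁻¹N = [[1/4, 0], [3/2, -1]] · [[12, 12], [19, 24]] = [[3, 3], [-1, -6]].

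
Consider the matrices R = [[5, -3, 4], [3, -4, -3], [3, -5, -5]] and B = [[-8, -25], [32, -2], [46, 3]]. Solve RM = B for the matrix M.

Since R multiplies M on the left, M = R⁻¹B.
det R = -5; the adjugate gives R⁻¹ = [[-1, 7, -5], [-6/5, 37/5, -27/5], [3/5, -16/5, 11/5]].
M = R⁻¹B = [[-1, 7, -5], [-6/5, 37/5, -27/5], [3/5, -16/5, 11/5]] · [[-8, -25], [32, -2], [46, 3]] = [[2, -4], [-2, -1], [-6, -2]].

M = [[2, -4], [-2, -1], [-6, -2]]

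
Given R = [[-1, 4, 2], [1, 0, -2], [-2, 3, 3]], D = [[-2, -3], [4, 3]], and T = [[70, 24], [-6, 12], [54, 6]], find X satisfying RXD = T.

Left-multiply by R⁻¹ and right-multiply by D⁻¹: X = R⁻¹TD⁻¹.
det R = 4, so R⁻¹ = [[3/2, -3/2, -2], [1/4, 1/4, 0], [3/4, -5/4, -1]].
D has determinant 6; D⁻¹ = [[1/2, 1/2], [-2/3, -1/3]].
R⁻¹T = [[6, 6], [16, 9], [6, -3]].
X = (R⁻¹T)D⁻¹ = [[-1, 1], [2, 5], [5, 4]].

X = [[-1, 1], [2, 5], [5, 4]]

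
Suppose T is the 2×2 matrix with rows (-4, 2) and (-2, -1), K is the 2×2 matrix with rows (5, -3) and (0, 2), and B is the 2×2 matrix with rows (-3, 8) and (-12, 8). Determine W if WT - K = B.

WT = B + K = [[2, 5], [-12, 10]].
Since T sits to the right of W, W = (B + K)T⁻¹.
T has determinant 8; T⁻¹ = [[-1/8, -1/4], [1/4, -1/2]].
W = (B + K)T⁻¹ = [[1, -3], [4, -2]].

W = [[1, -3], [4, -2]]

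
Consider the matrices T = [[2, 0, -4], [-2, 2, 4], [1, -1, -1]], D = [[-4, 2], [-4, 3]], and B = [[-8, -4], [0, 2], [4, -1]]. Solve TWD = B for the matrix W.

W = [[-1, 0], [4, -3], [-3, 2]]

Left-multiply by T⁻¹ and right-multiply by D⁻¹: W = T⁻¹BD⁻¹.
det T = 4; the adjugate gives T⁻¹ = [[1/2, 1, 2], [1/2, 1/2, 0], [0, 1/2, 1]].
det D = -4; the adjugate gives D⁻¹ = [[-3/4, 1/2], [-1, 1]].
T⁻¹B = [[4, -2], [-4, -1], [4, 0]].
W = (T⁻¹B)D⁻¹ = [[-1, 0], [4, -3], [-3, 2]].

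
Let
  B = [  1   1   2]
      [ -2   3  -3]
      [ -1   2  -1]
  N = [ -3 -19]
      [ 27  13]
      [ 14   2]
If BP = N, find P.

P = [[0, -5], [5, -4], [-4, -5]]

B is on the left of P, so left-multiply by B⁻¹: P = B⁻¹N.
det B = 2; the adjugate gives B⁻¹ = [[3/2, 5/2, -9/2], [1/2, 1/2, -1/2], [-1/2, -3/2, 5/2]].
P = B⁻¹N = [[3/2, 5/2, -9/2], [1/2, 1/2, -1/2], [-1/2, -3/2, 5/2]] · [[-3, -19], [27, 13], [14, 2]] = [[0, -5], [5, -4], [-4, -5]].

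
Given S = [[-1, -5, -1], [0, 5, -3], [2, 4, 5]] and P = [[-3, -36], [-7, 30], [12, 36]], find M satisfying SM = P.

Since S multiplies M on the left, M = S⁻¹P.
det S = 3, so S⁻¹ = [[37/3, 7, 20/3], [-2, -1, -1], [-10/3, -2, -5/3]].
M = S⁻¹P = [[37/3, 7, 20/3], [-2, -1, -1], [-10/3, -2, -5/3]] · [[-3, -36], [-7, 30], [12, 36]] = [[-6, 6], [1, 6], [4, 0]].

M = [[-6, 6], [1, 6], [4, 0]]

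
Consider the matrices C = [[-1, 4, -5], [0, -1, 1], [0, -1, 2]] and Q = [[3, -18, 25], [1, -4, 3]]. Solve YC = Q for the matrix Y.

Right-multiplying both sides by C⁻¹ gives Y = QC⁻¹.
det C = 1, so C⁻¹ = [[-1, -3, -1], [0, -2, 1], [0, -1, 1]].
Y = QC⁻¹ = [[3, -18, 25], [1, -4, 3]] · [[-1, -3, -1], [0, -2, 1], [0, -1, 1]] = [[-3, 2, 4], [-1, 2, -2]].

Y = [[-3, 2, 4], [-1, 2, -2]]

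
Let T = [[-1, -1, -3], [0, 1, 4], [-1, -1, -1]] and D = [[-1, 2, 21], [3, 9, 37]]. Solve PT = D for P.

Right-multiplying both sides by T⁻¹ gives P = DT⁻¹.
det T = -2, so T⁻¹ = [[-3/2, -1, 1/2], [2, 1, -2], [-1/2, 0, 1/2]].
P = DT⁻¹ = [[-1, 2, 21], [3, 9, 37]] · [[-3/2, -1, 1/2], [2, 1, -2], [-1/2, 0, 1/2]] = [[-5, 3, 6], [-5, 6, 2]].

P = [[-5, 3, 6], [-5, 6, 2]]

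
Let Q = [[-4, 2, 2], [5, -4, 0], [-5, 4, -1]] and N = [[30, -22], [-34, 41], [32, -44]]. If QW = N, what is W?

W = [[-6, 5], [1, -4], [2, 3]]

Since Q multiplies W on the left, W = Q⁻¹N.
Q has determinant -6; Q⁻¹ = [[-2/3, -5/3, -4/3], [-5/6, -7/3, -5/3], [0, -1, -1]].
W = Q⁻¹N = [[-2/3, -5/3, -4/3], [-5/6, -7/3, -5/3], [0, -1, -1]] · [[30, -22], [-34, 41], [32, -44]] = [[-6, 5], [1, -4], [2, 3]].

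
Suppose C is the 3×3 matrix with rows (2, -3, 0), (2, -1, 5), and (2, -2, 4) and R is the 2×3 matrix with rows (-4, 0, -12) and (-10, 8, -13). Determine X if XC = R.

Since C sits to the right of X, X = RC⁻¹.
det C = 6, so C⁻¹ = [[1, 2, -5/2], [1/3, 4/3, -5/3], [-1/3, -1/3, 2/3]].
X = RC⁻¹ = [[-4, 0, -12], [-10, 8, -13]] · [[1, 2, -5/2], [1/3, 4/3, -5/3], [-1/3, -1/3, 2/3]] = [[0, -4, 2], [-3, -5, 3]].

X = [[0, -4, 2], [-3, -5, 3]]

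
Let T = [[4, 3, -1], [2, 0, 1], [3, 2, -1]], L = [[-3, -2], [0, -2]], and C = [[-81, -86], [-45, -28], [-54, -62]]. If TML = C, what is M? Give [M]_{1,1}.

5

Left-multiply by T⁻¹ and right-multiply by L⁻¹: M = T⁻¹CL⁻¹.
T has determinant 3; T⁻¹ = [[-2/3, 1/3, 1], [5/3, -1/3, -2], [4/3, 1/3, -2]].
L has determinant 6; L⁻¹ = [[-1/3, 1/3], [0, -1/2]].
T⁻¹C = [[-15, -14], [-12, -10], [-15, 0]].
M = (T⁻¹C)L⁻¹ = [[5, 2], [4, 1], [5, -5]].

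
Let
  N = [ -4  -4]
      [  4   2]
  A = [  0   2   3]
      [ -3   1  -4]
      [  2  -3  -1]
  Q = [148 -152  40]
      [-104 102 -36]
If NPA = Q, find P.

P = [[4, 5, 0], [3, 4, -5]]

P = N⁻¹QA⁻¹ (apply N⁻¹ on the left and A⁻¹ on the right).
N has determinant 8; N⁻¹ = [[1/4, 1/2], [-1/2, -1/2]].
A has determinant -1; A⁻¹ = [[13, 7, 11], [11, 6, 9], [-7, -4, -6]].
N⁻¹Q = [[-15, 13, -8], [-22, 25, -2]].
P = (N⁻¹Q)A⁻¹ = [[4, 5, 0], [3, 4, -5]].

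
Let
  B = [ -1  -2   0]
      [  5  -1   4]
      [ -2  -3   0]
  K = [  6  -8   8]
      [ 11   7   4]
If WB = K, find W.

W = [[0, 2, 2], [2, 1, -4]]

B is on the right of W, so right-multiply by B⁻¹: W = KB⁻¹.
det B = 4, so B⁻¹ = [[3, 0, -2], [-2, 0, 1], [-17/4, 1/4, 11/4]].
W = KB⁻¹ = [[6, -8, 8], [11, 7, 4]] · [[3, 0, -2], [-2, 0, 1], [-17/4, 1/4, 11/4]] = [[0, 2, 2], [2, 1, -4]].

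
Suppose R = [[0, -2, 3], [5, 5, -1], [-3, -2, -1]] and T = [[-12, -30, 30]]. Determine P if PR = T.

Right-multiplying both sides by R⁻¹ gives P = TR⁻¹.
det R = -1, so R⁻¹ = [[7, 8, 13], [-8, -9, -15], [-5, -6, -10]].
P = TR⁻¹ = [[-12, -30, 30]] · [[7, 8, 13], [-8, -9, -15], [-5, -6, -10]] = [[6, -6, -6]].

P = [[6, -6, -6]]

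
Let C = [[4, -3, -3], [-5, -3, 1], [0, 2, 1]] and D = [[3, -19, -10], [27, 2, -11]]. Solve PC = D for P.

P = [[2, 1, -5], [3, -3, 1]]

Since C sits to the right of P, P = DC⁻¹.
C has determinant -5; C⁻¹ = [[1, 3/5, 12/5], [-1, -4/5, -11/5], [2, 8/5, 27/5]].
P = DC⁻¹ = [[3, -19, -10], [27, 2, -11]] · [[1, 3/5, 12/5], [-1, -4/5, -11/5], [2, 8/5, 27/5]] = [[2, 1, -5], [3, -3, 1]].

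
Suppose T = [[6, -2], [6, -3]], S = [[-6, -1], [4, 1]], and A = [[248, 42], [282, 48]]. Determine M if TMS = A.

M = [[-5, 0], [5, -1]]

Isolating M: multiply by T⁻¹ from the left and S⁻¹ from the right, so M = T⁻¹AS⁻¹.
det T = -6, so T⁻¹ = [[1/2, -1/3], [1, -1]].
det S = -2; the adjugate gives S⁻¹ = [[-1/2, -1/2], [2, 3]].
T⁻¹A = [[30, 5], [-34, -6]].
M = (T⁻¹A)S⁻¹ = [[-5, 0], [5, -1]].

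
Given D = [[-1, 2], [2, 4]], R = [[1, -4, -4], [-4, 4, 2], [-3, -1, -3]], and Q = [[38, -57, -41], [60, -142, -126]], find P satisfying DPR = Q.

Isolating P: multiply by D⁻¹ from the left and R⁻¹ from the right, so P = D⁻¹QR⁻¹.
D has determinant -8; D⁻¹ = [[-1/2, 1/4], [1/4, 1/8]].
R has determinant -2; R⁻¹ = [[5, 4, -4], [9, 15/2, -7], [-8, -13/2, 6]].
D⁻¹Q = [[-4, -7, -11], [17, -32, -26]].
P = (D⁻¹Q)R⁻¹ = [[5, 3, -1], [5, -3, 0]].

P = [[5, 3, -1], [5, -3, 0]]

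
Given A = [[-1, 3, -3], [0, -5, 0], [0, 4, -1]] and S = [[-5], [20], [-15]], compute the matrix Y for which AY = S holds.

Y = [[-4], [-4], [-1]]

Left-multiplying both sides by A⁻¹ gives Y = A⁻¹S.
det A = -5, so A⁻¹ = [[-1, 9/5, 3], [0, -1/5, 0], [0, -4/5, -1]].
Y = A⁻¹S = [[-1, 9/5, 3], [0, -1/5, 0], [0, -4/5, -1]] · [[-5], [20], [-15]] = [[-4], [-4], [-1]].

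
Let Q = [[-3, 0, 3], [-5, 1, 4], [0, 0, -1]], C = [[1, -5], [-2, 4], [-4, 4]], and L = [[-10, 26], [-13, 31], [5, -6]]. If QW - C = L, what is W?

W = [[2, -5], [-1, 2], [-1, 2]]

QW = L + C = [[-9, 21], [-15, 35], [1, -2]].
Q is on the left of W, so left-multiply by Q⁻¹: W = Q⁻¹(L + C).
det Q = 3, so Q⁻¹ = [[-1/3, 0, -1], [-5/3, 1, -1], [0, 0, -1]].
W = Q⁻¹(L + C) = [[2, -5], [-1, 2], [-1, 2]].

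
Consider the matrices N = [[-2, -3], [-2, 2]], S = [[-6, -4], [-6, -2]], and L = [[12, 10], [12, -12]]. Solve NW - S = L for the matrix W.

NW = L + S = [[6, 6], [6, -14]].
Left-multiplying both sides by N⁻¹ gives W = N⁻¹(L + S).
N has determinant -10; N⁻¹ = [[-1/5, -3/10], [-1/5, 1/5]].
W = N⁻¹(L + S) = [[-3, 3], [0, -4]].

W = [[-3, 3], [0, -4]]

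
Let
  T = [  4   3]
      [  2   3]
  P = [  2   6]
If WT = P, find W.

Since T sits to the right of W, W = PT⁻¹.
det T = 6; the adjugate gives T⁻¹ = [[1/2, -1/2], [-1/3, 2/3]].
W = PT⁻¹ = [[2, 6]] · [[1/2, -1/2], [-1/3, 2/3]] = [[-1, 3]].

W = [[-1, 3]]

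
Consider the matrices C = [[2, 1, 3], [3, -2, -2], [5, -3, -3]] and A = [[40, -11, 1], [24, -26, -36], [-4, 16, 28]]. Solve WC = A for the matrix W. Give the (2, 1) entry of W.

-5

Since C sits to the right of W, W = AC⁻¹.
det C = 2, so C⁻¹ = [[0, -3, 2], [-1/2, -21/2, 13/2], [1/2, 11/2, -7/2]].
W = AC⁻¹ = [[40, -11, 1], [24, -26, -36], [-4, 16, 28]] · [[0, -3, 2], [-1/2, -21/2, 13/2], [1/2, 11/2, -7/2]] = [[6, 1, 5], [-5, 3, 5], [6, -2, -2]].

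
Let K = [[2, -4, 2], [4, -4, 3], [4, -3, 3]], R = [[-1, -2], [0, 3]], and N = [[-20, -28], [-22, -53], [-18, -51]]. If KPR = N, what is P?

Isolating P: multiply by K⁻¹ from the left and R⁻¹ from the right, so P = K⁻¹NR⁻¹.
K has determinant 2; K⁻¹ = [[-3/2, 3, -2], [0, -1, 1], [2, -5, 4]].
det R = -3; the adjugate gives R⁻¹ = [[-1, -2/3], [0, 1/3]].
K⁻¹N = [[0, -15], [4, 2], [-2, 5]].
P = (K⁻¹N)R⁻¹ = [[0, -5], [-4, -2], [2, 3]].

P = [[0, -5], [-4, -2], [2, 3]]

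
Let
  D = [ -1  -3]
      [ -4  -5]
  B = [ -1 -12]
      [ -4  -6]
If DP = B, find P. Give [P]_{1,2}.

-6

D is on the left of P, so left-multiply by D⁻¹: P = D⁻¹B.
det D = -7, so D⁻¹ = [[5/7, -3/7], [-4/7, 1/7]].
P = D⁻¹B = [[5/7, -3/7], [-4/7, 1/7]] · [[-1, -12], [-4, -6]] = [[1, -6], [0, 6]].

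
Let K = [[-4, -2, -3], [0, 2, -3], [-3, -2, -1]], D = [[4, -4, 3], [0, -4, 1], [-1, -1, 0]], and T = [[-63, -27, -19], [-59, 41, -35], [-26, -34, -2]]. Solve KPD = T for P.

P = [[2, -3, -3], [-2, -1, 2], [2, 1, -5]]

Isolating P: multiply by K⁻¹ from the left and D⁻¹ from the right, so P = K⁻¹TD⁻¹.
det K = -4; the adjugate gives K⁻¹ = [[2, -1, -3], [-9/4, 5/4, 3], [-3/2, 1/2, 2]].
det D = -4; the adjugate gives D⁻¹ = [[-1/4, 3/4, -2], [1/4, -3/4, 1], [1, -2, 4]].
K⁻¹T = [[11, 7, 3], [-10, 10, -7], [13, -7, 7]].
P = (K⁻¹T)D⁻¹ = [[2, -3, -3], [-2, -1, 2], [2, 1, -5]].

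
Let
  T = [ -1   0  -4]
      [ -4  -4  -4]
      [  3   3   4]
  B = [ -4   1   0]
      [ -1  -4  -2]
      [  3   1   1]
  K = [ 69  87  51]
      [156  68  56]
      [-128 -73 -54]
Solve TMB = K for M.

Isolating M: multiply by T⁻¹ from the left and B⁻¹ from the right, so M = T⁻¹KB⁻¹.
T has determinant 4; T⁻¹ = [[-1, -3, -4], [1, 2, 3], [0, 3/4, 1]].
B has determinant 3; B⁻¹ = [[-2/3, -1/3, -2/3], [-5/3, -4/3, -8/3], [11/3, 7/3, 17/3]].
T⁻¹K = [[-25, 1, -3], [-3, 4, 1], [-11, -22, -12]].
M = (T⁻¹K)B⁻¹ = [[4, 0, -3], [-1, -2, -3], [0, 5, -2]].

M = [[4, 0, -3], [-1, -2, -3], [0, 5, -2]]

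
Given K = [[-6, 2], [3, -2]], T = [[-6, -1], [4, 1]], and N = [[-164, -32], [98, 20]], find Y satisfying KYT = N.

Left-multiply by K⁻¹ and right-multiply by T⁻¹: Y = K⁻¹NT⁻¹.
det K = 6; the adjugate gives K⁻¹ = [[-1/3, -1/3], [-1/2, -1]].
det T = -2; the adjugate gives T⁻¹ = [[-1/2, -1/2], [2, 3]].
K⁻¹N = [[22, 4], [-16, -4]].
Y = (K⁻¹N)T⁻¹ = [[-3, 1], [0, -4]].

Y = [[-3, 1], [0, -4]]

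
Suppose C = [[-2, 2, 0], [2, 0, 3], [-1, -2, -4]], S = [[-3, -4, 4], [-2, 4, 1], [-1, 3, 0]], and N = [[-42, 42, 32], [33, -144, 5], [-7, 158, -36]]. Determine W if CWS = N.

W = [[-1, -4, -4], [1, 4, -5], [3, -5, 0]]

Left-multiply by C⁻¹ and right-multiply by S⁻¹: W = C⁻¹NS⁻¹.
det C = -2, so C⁻¹ = [[-3, -4, -3], [-5/2, -4, -3], [2, 3, 2]].
S has determinant 5; S⁻¹ = [[-3/5, 12/5, -4], [-1/5, 4/5, -1], [-2/5, 13/5, -4]].
C⁻¹N = [[15, -24, -8], [-6, -3, 8], [1, -32, 7]].
W = (C⁻¹N)S⁻¹ = [[-1, -4, -4], [1, 4, -5], [3, -5, 0]].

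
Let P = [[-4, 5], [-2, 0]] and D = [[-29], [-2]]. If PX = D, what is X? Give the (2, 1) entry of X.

-5

Left-multiplying both sides by P⁻¹ gives X = P⁻¹D.
det P = 10, so P⁻¹ = [[0, -1/2], [1/5, -2/5]].
X = P⁻¹D = [[0, -1/2], [1/5, -2/5]] · [[-29], [-2]] = [[1], [-5]].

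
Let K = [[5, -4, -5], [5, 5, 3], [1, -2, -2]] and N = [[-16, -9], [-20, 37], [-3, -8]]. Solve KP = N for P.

P = [[-5, 2], [4, 6], [-5, -1]]

K is on the left of P, so left-multiply by K⁻¹: P = K⁻¹N.
det K = 3, so K⁻¹ = [[-4/3, 2/3, 13/3], [13/3, -5/3, -40/3], [-5, 2, 15]].
P = K⁻¹N = [[-4/3, 2/3, 13/3], [13/3, -5/3, -40/3], [-5, 2, 15]] · [[-16, -9], [-20, 37], [-3, -8]] = [[-5, 2], [4, 6], [-5, -1]].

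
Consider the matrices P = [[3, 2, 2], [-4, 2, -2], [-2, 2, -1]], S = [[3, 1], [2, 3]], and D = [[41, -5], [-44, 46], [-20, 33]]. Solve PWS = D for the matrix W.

Left-multiply by P⁻¹ and right-multiply by S⁻¹: W = P⁻¹DS⁻¹.
det P = -2; the adjugate gives P⁻¹ = [[-1, -3, 4], [0, -1/2, 1], [2, 5, -7]].
det S = 7, so S⁻¹ = [[3/7, -1/7], [-2/7, 3/7]].
P⁻¹D = [[11, -1], [2, 10], [2, -11]].
W = (P⁻¹D)S⁻¹ = [[5, -2], [-2, 4], [4, -5]].

W = [[5, -2], [-2, 4], [4, -5]]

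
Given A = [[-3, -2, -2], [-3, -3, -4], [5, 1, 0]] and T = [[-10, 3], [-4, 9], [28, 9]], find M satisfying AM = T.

M = [[6, 3], [-2, -6], [-2, 0]]

A is on the left of M, so left-multiply by A⁻¹: M = A⁻¹T.
det A = 4; the adjugate gives A⁻¹ = [[1, -1/2, 1/2], [-5, 5/2, -3/2], [3, -7/4, 3/4]].
M = A⁻¹T = [[1, -1/2, 1/2], [-5, 5/2, -3/2], [3, -7/4, 3/4]] · [[-10, 3], [-4, 9], [28, 9]] = [[6, 3], [-2, -6], [-2, 0]].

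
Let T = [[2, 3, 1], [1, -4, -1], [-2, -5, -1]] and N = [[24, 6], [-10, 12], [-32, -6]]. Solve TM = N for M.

M = [[6, 6], [4, 0], [0, -6]]

Since T multiplies M on the left, M = T⁻¹N.
T has determinant -6; T⁻¹ = [[1/6, 1/3, -1/6], [-1/2, 0, -1/2], [13/6, -2/3, 11/6]].
M = T⁻¹N = [[1/6, 1/3, -1/6], [-1/2, 0, -1/2], [13/6, -2/3, 11/6]] · [[24, 6], [-10, 12], [-32, -6]] = [[6, 6], [4, 0], [0, -6]].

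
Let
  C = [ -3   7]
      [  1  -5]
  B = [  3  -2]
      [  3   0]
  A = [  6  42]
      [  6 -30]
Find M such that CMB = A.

Isolating M: multiply by C⁻¹ from the left and B⁻¹ from the right, so M = C⁻¹AB⁻¹.
det C = 8; the adjugate gives C⁻¹ = [[-5/8, -7/8], [-1/8, -3/8]].
B has determinant 6; B⁻¹ = [[0, 1/3], [-1/2, 1/2]].
C⁻¹A = [[-9, 0], [-3, 6]].
M = (C⁻¹A)B⁻¹ = [[0, -3], [-3, 2]].

M = [[0, -3], [-3, 2]]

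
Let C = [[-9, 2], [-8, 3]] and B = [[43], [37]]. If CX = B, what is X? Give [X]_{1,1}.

-5

C is on the left of X, so left-multiply by C⁻¹: X = C⁻¹B.
det C = -11; the adjugate gives C⁻¹ = [[-3/11, 2/11], [-8/11, 9/11]].
X = C⁻¹B = [[-3/11, 2/11], [-8/11, 9/11]] · [[43], [37]] = [[-5], [-1]].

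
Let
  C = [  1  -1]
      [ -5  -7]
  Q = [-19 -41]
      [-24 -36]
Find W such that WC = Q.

W = [[6, 5], [1, 5]]

Right-multiplying both sides by C⁻¹ gives W = QC⁻¹.
det C = -12, so C⁻¹ = [[7/12, -1/12], [-5/12, -1/12]].
W = QC⁻¹ = [[-19, -41], [-24, -36]] · [[7/12, -1/12], [-5/12, -1/12]] = [[6, 5], [1, 5]].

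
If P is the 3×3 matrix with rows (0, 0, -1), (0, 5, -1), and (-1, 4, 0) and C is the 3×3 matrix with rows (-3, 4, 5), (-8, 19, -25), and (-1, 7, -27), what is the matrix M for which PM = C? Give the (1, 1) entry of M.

P is on the left of M, so left-multiply by P⁻¹: M = P⁻¹C.
det P = -5, so P⁻¹ = [[-4/5, 4/5, -1], [-1/5, 1/5, 0], [-1, 0, 0]].
M = P⁻¹C = [[-4/5, 4/5, -1], [-1/5, 1/5, 0], [-1, 0, 0]] · [[-3, 4, 5], [-8, 19, -25], [-1, 7, -27]] = [[-3, 5, 3], [-1, 3, -6], [3, -4, -5]].

-3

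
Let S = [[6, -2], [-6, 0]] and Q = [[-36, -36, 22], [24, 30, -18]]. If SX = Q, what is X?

Left-multiplying both sides by S⁻¹ gives X = S⁻¹Q.
det S = -12; the adjugate gives S⁻¹ = [[0, -1/6], [-1/2, -1/2]].
X = S⁻¹Q = [[0, -1/6], [-1/2, -1/2]] · [[-36, -36, 22], [24, 30, -18]] = [[-4, -5, 3], [6, 3, -2]].

X = [[-4, -5, 3], [6, 3, -2]]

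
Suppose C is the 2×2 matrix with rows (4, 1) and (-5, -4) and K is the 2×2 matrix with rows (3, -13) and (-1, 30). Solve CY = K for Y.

Y = [[1, -2], [-1, -5]]

Since C multiplies Y on the left, Y = C⁻¹K.
C has determinant -11; C⁻¹ = [[4/11, 1/11], [-5/11, -4/11]].
Y = C⁻¹K = [[4/11, 1/11], [-5/11, -4/11]] · [[3, -13], [-1, 30]] = [[1, -2], [-1, -5]].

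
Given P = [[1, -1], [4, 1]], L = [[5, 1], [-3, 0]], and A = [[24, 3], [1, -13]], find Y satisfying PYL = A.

Y = P⁻¹AL⁻¹ (apply P⁻¹ on the left and L⁻¹ on the right).
det P = 5; the adjugate gives P⁻¹ = [[1/5, 1/5], [-4/5, 1/5]].
det L = 3; the adjugate gives L⁻¹ = [[0, -1/3], [1, 5/3]].
P⁻¹A = [[5, -2], [-19, -5]].
Y = (P⁻¹A)L⁻¹ = [[-2, -5], [-5, -2]].

Y = [[-2, -5], [-5, -2]]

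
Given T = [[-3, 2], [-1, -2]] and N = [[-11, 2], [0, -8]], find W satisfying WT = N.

Since T sits to the right of W, W = NT⁻¹.
T has determinant 8; T⁻¹ = [[-1/4, -1/4], [1/8, -3/8]].
W = NT⁻¹ = [[-11, 2], [0, -8]] · [[-1/4, -1/4], [1/8, -3/8]] = [[3, 2], [-1, 3]].

W = [[3, 2], [-1, 3]]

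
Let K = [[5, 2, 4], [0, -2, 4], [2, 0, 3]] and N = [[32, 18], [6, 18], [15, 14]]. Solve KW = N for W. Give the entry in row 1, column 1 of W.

K is on the left of W, so left-multiply by K⁻¹: W = K⁻¹N.
K has determinant 2; K⁻¹ = [[-3, -3, 8], [4, 7/2, -10], [2, 2, -5]].
W = K⁻¹N = [[-3, -3, 8], [4, 7/2, -10], [2, 2, -5]] · [[32, 18], [6, 18], [15, 14]] = [[6, 4], [-1, -5], [1, 2]].

6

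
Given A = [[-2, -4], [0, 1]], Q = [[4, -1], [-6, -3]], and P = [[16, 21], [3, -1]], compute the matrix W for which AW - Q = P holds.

W = [[-4, -2], [-3, -4]]

AW = P + Q = [[20, 20], [-3, -4]].
Since A multiplies W on the left, W = A⁻¹(P + Q).
det A = -2; the adjugate gives A⁻¹ = [[-1/2, -2], [0, 1]].
W = A⁻¹(P + Q) = [[-4, -2], [-3, -4]].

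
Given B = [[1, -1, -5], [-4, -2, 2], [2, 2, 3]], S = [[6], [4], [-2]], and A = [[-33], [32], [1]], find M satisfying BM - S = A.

BM = A + S = [[-27], [36], [-1]].
B is on the left of M, so left-multiply by B⁻¹: M = B⁻¹(A + S).
B has determinant -6; B⁻¹ = [[5/3, 7/6, 2], [-8/3, -13/6, -3], [2/3, 2/3, 1]].
M = B⁻¹(A + S) = [[-5], [-3], [5]].

M = [[-5], [-3], [5]]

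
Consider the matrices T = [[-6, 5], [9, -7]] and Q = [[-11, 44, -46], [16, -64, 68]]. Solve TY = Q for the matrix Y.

Left-multiplying both sides by T⁻¹ gives Y = T⁻¹Q.
det T = -3, so T⁻¹ = [[7/3, 5/3], [3, 2]].
Y = T⁻¹Q = [[7/3, 5/3], [3, 2]] · [[-11, 44, -46], [16, -64, 68]] = [[1, -4, 6], [-1, 4, -2]].

Y = [[1, -4, 6], [-1, 4, -2]]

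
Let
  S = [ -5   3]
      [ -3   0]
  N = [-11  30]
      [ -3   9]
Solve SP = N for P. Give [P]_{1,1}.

S is on the left of P, so left-multiply by S⁻¹: P = S⁻¹N.
S has determinant 9; S⁻¹ = [[0, -1/3], [1/3, -5/9]].
P = S⁻¹N = [[0, -1/3], [1/3, -5/9]] · [[-11, 30], [-3, 9]] = [[1, -3], [-2, 5]].

1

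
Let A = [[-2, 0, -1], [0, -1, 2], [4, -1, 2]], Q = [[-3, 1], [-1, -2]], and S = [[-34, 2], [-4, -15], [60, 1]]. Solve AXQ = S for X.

Isolating X: multiply by A⁻¹ from the left and Q⁻¹ from the right, so X = A⁻¹SQ⁻¹.
det A = -4; the adjugate gives A⁻¹ = [[0, -1/4, 1/4], [-2, 0, -1], [-1, 1/2, -1/2]].
det Q = 7; the adjugate gives Q⁻¹ = [[-2/7, -1/7], [1/7, -3/7]].
A⁻¹S = [[16, 4], [8, -5], [2, -10]].
X = (A⁻¹S)Q⁻¹ = [[-4, -4], [-3, 1], [-2, 4]].

X = [[-4, -4], [-3, 1], [-2, 4]]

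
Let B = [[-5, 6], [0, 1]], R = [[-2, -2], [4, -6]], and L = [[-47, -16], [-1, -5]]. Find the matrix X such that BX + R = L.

BX = L − R = [[-45, -14], [-5, 1]].
Since B multiplies X on the left, X = B⁻¹(L − R).
det B = -5, so B⁻¹ = [[-1/5, 6/5], [0, 1]].
X = B⁻¹(L − R) = [[3, 4], [-5, 1]].

X = [[3, 4], [-5, 1]]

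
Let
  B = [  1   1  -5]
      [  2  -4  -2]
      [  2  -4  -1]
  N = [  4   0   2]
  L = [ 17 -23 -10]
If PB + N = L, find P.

P = [[1, 1, 5]]

PB = L − N = [[13, -23, -12]].
Right-multiplying both sides by B⁻¹ gives P = (L − N)B⁻¹.
B has determinant -6; B⁻¹ = [[2/3, -7/2, 11/3], [1/3, -3/2, 4/3], [0, -1, 1]].
P = (L − N)B⁻¹ = [[1, 1, 5]].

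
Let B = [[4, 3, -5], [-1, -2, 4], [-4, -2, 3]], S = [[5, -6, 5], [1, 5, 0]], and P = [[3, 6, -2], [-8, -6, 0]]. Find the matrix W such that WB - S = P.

W = [[2, 4, -1], [1, -1, 3]]

WB = P + S = [[8, 0, 3], [-7, -1, 0]].
B is on the right of W, so right-multiply by B⁻¹: W = (P + S)B⁻¹.
det B = -1; the adjugate gives B⁻¹ = [[-2, -1, -2], [13, 8, 11], [6, 4, 5]].
W = (P + S)B⁻¹ = [[2, 4, -1], [1, -1, 3]].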